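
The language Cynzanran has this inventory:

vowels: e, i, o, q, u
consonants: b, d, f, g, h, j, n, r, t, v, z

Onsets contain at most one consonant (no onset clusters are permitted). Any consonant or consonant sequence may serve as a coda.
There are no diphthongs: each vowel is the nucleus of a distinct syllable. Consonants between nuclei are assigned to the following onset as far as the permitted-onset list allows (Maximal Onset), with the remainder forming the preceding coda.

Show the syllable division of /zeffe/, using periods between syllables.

zef.fe

The vowels are e, e — 2 nuclei, so 2 syllables.
σ1/σ2 boundary: /ff/ — longest licit onset from the right is /f/, leaving /f/ as coda.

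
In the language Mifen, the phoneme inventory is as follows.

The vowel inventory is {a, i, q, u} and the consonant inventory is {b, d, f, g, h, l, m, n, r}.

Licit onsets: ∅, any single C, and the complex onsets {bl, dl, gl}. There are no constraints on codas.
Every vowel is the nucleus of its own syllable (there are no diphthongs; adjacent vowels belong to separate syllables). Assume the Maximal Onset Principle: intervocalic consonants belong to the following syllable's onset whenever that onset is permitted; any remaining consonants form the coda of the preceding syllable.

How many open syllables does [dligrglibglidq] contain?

The vowels are i, i, i, q — 4 nuclei, so 4 syllables.
σ1/σ2 boundary: cluster /grgl/ — the longest permitted-onset suffix is /gl/; onset = /gl/, preceding coda = /gr/.
σ2/σ3 boundary: /bgl/ splits as /b/ + /gl/ (/gl/ is the longest suffix that is a licit onset).
σ3/σ4 boundary: /d/ is a single consonant, so it becomes the next onset.
Putting it together: dligr.glib.gli.dq.
Classifying each syllable: /dligr/ (closed), /glib/ (closed), /gli/ (open), /dq/ (open).
Open syllables: 2.

2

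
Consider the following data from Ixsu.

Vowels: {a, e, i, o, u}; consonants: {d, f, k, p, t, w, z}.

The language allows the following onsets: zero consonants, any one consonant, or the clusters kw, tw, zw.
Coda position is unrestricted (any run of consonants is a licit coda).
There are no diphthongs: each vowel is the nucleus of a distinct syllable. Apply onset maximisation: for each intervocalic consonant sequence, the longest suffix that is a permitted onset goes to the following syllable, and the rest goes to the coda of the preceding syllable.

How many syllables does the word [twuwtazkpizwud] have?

4

The vowels are u, a, i, u — 4 nuclei, so 4 syllables.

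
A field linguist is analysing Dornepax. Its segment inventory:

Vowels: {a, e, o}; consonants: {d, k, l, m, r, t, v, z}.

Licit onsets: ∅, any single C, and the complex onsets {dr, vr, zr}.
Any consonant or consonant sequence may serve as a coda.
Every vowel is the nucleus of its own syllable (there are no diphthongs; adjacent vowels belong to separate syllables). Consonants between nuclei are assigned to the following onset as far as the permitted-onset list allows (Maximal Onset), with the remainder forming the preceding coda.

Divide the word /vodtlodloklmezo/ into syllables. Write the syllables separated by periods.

vodt.lod.lokl.me.zo

Nuclei (vowels): o, o, o, e, o → 5 syllables.
V1 /o/ – V2 /o/: cluster /dtl/ — the longest permitted-onset suffix is /l/; onset = /l/, preceding coda = /dt/.
V2 /o/ – V3 /o/: cluster /dl/ — the longest permitted-onset suffix is /l/; onset = /l/, preceding coda = /d/.
V3 /o/ – V4 /e/: /klm/ splits as /kl/ + /m/ (/m/ is the longest suffix that is a licit onset).
V4 /e/ – V5 /o/: just /z/ — single C goes to the following onset.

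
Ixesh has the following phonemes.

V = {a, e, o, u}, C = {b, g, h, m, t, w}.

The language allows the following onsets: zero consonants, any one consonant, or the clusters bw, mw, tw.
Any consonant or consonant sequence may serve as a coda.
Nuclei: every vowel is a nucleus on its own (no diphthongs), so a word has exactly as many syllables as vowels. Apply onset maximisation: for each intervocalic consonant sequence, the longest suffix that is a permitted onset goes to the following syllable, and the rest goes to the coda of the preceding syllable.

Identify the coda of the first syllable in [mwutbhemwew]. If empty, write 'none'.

Vowels present: u, e, e; each is a nucleus, giving 3 syllables.
σ1/σ2 boundary: cluster /tbh/ — the longest permitted-onset suffix is /h/; onset = /h/, preceding coda = /tb/.
σ2/σ3 boundary: cluster /mw/ — /mw/ is itself a permitted onset, so the whole cluster goes right; preceding coda = ∅.
Syllabification: mwutb.he.mwew.
Syllable 1 is /mwutb/: onset /mw/, nucleus /u/, coda /tb/.

tb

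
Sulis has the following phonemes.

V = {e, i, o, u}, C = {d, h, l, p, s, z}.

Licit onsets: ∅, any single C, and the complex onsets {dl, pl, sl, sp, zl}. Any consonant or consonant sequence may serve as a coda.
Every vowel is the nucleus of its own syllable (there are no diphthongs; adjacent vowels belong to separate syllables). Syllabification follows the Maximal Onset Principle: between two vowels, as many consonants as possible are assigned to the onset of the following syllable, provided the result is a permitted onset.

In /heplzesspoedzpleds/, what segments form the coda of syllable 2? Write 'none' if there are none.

Vowels present: e, e, o, e, e; each is a nucleus, giving 5 syllables.
Between /e/ (V1) and /e/ (V2): /plz/ — longest licit onset from the right is /z/, leaving /pl/ as coda.
Between /e/ (V2) and /o/ (V3): /ssp/ splits as /s/ + /sp/ (/sp/ is the longest suffix that is a licit onset).
Between /o/ (V3) and /e/ (V4): no consonants, so the boundary falls immediately after /o/.
Between /e/ (V4) and /e/ (V5): /dzpl/; trying suffixes from longest down, /pl/ is the first permitted one, so coda /dz/ | onset /pl/.
Putting it together: hepl.zes.spo.edz.pleds.
Syllable 2 is /zes/: onset /z/, nucleus /e/, coda /s/.

s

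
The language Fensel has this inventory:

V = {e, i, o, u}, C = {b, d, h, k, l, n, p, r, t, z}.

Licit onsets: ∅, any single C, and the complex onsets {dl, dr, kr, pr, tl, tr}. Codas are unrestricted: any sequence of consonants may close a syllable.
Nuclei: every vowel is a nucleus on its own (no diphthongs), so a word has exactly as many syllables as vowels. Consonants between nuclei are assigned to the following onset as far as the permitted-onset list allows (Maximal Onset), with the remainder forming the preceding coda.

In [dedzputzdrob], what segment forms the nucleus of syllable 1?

e

Vowels present: e, u, o; each is a nucleus, giving 3 syllables.
The first nucleus (vowel 1 from the left) is /e/.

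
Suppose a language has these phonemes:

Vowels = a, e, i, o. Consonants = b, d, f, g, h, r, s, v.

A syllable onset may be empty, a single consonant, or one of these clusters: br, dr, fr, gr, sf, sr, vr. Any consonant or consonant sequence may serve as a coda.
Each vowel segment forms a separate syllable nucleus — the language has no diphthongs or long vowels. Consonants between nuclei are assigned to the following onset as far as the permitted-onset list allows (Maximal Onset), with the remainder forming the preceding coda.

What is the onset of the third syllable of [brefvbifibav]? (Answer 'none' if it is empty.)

f

Vowels present: e, i, i, a; each is a nucleus, giving 4 syllables.
V1 /e/ – V2 /i/: /fvb/ splits as /fv/ + /b/ (/b/ is the longest suffix that is a licit onset).
V2 /i/ – V3 /i/: just /f/ — single C goes to the following onset.
V3 /i/ – V4 /a/: /b/ → onset of the next syllable (single consonants are always licit onsets).
Syllabification: brefv.bi.fi.bav.
Syllable 3 is /fi/: onset /f/, nucleus /i/, coda ∅.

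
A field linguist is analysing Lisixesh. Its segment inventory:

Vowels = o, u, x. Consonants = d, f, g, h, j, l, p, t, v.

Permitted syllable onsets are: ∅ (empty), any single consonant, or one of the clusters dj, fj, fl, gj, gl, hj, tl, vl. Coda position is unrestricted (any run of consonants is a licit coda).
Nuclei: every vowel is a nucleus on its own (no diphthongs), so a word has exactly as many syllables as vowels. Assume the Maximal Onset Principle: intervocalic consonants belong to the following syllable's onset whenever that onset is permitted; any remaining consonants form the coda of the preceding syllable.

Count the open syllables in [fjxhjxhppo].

Nuclei (vowels): x, x, o → 3 syllables.
Between /x/ (V1) and /x/ (V2): cluster /hj/ — /hj/ is itself a permitted onset, so the whole cluster goes right; preceding coda = ∅.
Between /x/ (V2) and /o/ (V3): /hpp/; trying suffixes from longest down, /p/ is the first permitted one, so coda /hp/ | onset /p/.
Result: fjx.hjxhp.po.
Classifying each syllable: /fjx/ (open), /hjxhp/ (closed), /po/ (open).
Open syllables: 2.

2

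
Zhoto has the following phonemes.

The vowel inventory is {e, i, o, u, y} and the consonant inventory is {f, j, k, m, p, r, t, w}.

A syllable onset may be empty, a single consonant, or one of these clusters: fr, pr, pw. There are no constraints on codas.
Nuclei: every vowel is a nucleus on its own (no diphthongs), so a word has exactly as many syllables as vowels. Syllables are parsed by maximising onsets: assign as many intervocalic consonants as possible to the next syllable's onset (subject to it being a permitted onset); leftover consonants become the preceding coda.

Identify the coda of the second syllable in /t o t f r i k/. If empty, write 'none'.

Nuclei (vowels): o, i → 2 syllables.
/o…i/ gap (V1→V2): /tfr/; trying suffixes from longest down, /fr/ is the first permitted one, so coda /t/ | onset /fr/.
Putting it together: tot.frik.
Syllable 2 is /frik/: onset /fr/, nucleus /i/, coda /k/.

k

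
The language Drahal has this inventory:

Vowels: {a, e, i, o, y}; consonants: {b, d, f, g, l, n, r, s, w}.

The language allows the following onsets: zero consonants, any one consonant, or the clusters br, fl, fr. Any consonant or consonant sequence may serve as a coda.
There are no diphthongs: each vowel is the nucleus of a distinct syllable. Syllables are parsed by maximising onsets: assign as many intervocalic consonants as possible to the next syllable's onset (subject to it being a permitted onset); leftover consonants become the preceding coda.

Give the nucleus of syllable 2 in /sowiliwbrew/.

Nuclei (vowels): o, i, i, e → 4 syllables.
The second nucleus (vowel 2 from the left) is /i/.

i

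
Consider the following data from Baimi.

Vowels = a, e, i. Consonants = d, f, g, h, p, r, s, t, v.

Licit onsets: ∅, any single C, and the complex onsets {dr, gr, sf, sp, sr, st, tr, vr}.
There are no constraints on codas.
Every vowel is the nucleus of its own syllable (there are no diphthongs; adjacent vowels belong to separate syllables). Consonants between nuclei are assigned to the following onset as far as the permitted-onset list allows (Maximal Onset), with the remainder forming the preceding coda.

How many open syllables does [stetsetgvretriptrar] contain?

Vowels present: e, e, e, i, a; each is a nucleus, giving 5 syllables.
σ1/σ2 boundary: /ts/; trying suffixes from longest down, /s/ is the first permitted one, so coda /t/ | onset /s/.
σ2/σ3 boundary: cluster /tgvr/ — the longest permitted-onset suffix is /vr/; onset = /vr/, preceding coda = /tg/.
σ3/σ4 boundary: /tr/ — entire cluster is a permitted onset → onset /tr/, coda ∅.
σ4/σ5 boundary: cluster /ptr/ — the longest permitted-onset suffix is /tr/; onset = /tr/, preceding coda = /p/.
So the parse is stet.setg.vre.trip.trar.
Classifying each syllable: /stet/ (closed), /setg/ (closed), /vre/ (open), /trip/ (closed), /trar/ (closed).
Open syllables: 1.

1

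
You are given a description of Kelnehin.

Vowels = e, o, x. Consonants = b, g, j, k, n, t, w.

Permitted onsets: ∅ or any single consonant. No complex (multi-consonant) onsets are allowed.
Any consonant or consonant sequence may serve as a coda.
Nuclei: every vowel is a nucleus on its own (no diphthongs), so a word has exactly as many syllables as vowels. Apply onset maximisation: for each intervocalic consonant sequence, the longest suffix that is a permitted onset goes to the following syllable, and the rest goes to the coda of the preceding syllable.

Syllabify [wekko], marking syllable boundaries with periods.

Vowels present: e, o; each is a nucleus, giving 2 syllables.
/e…o/ gap (V1→V2): /kk/; trying suffixes from longest down, /k/ is the first permitted one, so coda /k/ | onset /k/.

wek.ko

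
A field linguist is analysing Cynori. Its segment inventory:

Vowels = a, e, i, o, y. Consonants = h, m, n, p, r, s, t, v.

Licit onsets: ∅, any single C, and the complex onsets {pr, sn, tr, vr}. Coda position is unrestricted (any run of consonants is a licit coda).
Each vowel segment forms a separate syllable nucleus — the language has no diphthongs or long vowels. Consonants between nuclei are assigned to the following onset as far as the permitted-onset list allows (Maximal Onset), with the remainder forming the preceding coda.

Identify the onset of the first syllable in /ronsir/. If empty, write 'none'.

Vowels present: o, i; each is a nucleus, giving 2 syllables.
/o…i/ gap (V1→V2): /ns/ — longest licit onset from the right is /s/, leaving /n/ as coda.
Syllabification: ron.sir.
Syllable 1 is /ron/: onset /r/, nucleus /o/, coda /n/.

r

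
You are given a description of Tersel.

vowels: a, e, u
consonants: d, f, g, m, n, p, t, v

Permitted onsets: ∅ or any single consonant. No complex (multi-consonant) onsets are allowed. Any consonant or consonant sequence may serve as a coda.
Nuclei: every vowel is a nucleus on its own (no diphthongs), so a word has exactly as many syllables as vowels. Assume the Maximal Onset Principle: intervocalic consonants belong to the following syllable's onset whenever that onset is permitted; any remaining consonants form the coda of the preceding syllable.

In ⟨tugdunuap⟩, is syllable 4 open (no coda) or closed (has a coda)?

Nuclei (vowels): u, u, u, a → 4 syllables.
/u…u/ gap (V1→V2): /gd/ splits as /g/ + /d/ (/d/ is the longest suffix that is a licit onset).
/u…u/ gap (V2→V3): /n/ → onset of the next syllable (single consonants are always licit onsets).
/u…a/ gap (V3→V4): nothing intervenes; syllable break is V.V.
So the parse is tug.du.nu.ap.
Syllable 4 is /ap/ with coda /p/, so it is closed.

closed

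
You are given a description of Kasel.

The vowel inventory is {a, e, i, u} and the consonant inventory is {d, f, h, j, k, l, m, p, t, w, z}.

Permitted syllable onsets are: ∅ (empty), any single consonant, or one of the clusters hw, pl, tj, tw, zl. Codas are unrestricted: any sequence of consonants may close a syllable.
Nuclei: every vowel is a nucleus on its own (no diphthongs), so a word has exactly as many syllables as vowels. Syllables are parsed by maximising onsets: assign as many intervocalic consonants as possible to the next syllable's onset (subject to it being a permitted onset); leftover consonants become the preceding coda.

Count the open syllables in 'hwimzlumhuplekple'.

2

Nuclei (vowels): i, u, u, e, e → 5 syllables.
V1 /i/ – V2 /u/: /mzl/ — longest licit onset from the right is /zl/, leaving /m/ as coda.
V2 /u/ – V3 /u/: cluster /mh/ — the longest permitted-onset suffix is /h/; onset = /h/, preceding coda = /m/.
V3 /u/ – V4 /e/: cluster /pl/ — /pl/ is itself a permitted onset, so the whole cluster goes right; preceding coda = ∅.
V4 /e/ – V5 /e/: /kpl/ — longest licit onset from the right is /pl/, leaving /k/ as coda.
Putting it together: hwim.zlum.hu.plek.ple.
Classifying each syllable: /hwim/ (closed), /zlum/ (closed), /hu/ (open), /plek/ (closed), /ple/ (open).
Open syllables: 2.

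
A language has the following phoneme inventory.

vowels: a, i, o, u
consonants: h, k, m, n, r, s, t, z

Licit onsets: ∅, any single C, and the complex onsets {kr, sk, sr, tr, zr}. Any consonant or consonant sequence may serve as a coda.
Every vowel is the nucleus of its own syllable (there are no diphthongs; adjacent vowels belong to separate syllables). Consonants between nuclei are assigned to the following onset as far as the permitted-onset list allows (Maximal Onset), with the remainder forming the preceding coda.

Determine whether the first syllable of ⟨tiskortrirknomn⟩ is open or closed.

open

The vowels are i, o, i, o — 4 nuclei, so 4 syllables.
V1 /i/ – V2 /o/: /sk/ is a licit onset in full, so it all attaches to the next syllable.
V2 /o/ – V3 /i/: cluster /rtr/ — the longest permitted-onset suffix is /tr/; onset = /tr/, preceding coda = /r/.
V3 /i/ – V4 /o/: /rkn/ — longest licit onset from the right is /n/, leaving /rk/ as coda.
Result: ti.skor.trirk.nomn.
Syllable 1 is /ti/; it ends in its nucleus with no coda, so it is open.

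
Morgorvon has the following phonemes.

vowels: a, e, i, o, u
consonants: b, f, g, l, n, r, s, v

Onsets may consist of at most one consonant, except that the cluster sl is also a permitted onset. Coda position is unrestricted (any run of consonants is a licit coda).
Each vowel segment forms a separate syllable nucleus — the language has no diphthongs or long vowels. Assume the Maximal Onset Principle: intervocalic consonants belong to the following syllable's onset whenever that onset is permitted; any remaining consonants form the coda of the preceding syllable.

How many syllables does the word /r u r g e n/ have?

The vowels are u, e — 2 nuclei, so 2 syllables.

2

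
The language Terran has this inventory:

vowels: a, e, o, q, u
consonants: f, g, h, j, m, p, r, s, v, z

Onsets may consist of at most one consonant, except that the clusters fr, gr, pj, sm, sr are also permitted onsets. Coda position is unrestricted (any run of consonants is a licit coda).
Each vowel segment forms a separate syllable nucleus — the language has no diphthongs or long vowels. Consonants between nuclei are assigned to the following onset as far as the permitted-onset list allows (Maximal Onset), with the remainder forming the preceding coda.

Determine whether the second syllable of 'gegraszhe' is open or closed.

closed

Vowels present: e, a, e; each is a nucleus, giving 3 syllables.
Between /e/ (V1) and /a/ (V2): cluster /gr/ — /gr/ is itself a permitted onset, so the whole cluster goes right; preceding coda = ∅.
Between /a/ (V2) and /e/ (V3): /szh/; trying suffixes from longest down, /h/ is the first permitted one, so coda /sz/ | onset /h/.
Result: ge.grasz.he.
Syllable 2 is /grasz/ with coda /sz/, so it is closed.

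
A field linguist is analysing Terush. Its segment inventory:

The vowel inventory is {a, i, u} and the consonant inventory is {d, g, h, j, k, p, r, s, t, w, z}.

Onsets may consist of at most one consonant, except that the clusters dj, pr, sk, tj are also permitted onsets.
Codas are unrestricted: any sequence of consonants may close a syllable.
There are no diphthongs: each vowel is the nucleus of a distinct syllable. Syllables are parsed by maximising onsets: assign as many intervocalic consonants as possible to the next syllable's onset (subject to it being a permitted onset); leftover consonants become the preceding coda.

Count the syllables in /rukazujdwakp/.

4

The vowels are u, a, u, a — 4 nuclei, so 4 syllables.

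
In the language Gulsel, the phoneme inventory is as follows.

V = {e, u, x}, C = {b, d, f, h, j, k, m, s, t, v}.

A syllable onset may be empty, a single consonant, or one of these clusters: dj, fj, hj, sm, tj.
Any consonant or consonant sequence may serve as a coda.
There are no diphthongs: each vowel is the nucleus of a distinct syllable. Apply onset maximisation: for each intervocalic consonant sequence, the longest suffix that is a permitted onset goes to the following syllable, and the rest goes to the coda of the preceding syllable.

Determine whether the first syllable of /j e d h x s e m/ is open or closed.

The vowels are e, x, e — 3 nuclei, so 3 syllables.
V1 /e/ – V2 /x/: /dh/ splits as /d/ + /h/ (/h/ is the longest suffix that is a licit onset).
V2 /x/ – V3 /e/: just /s/ — single C goes to the following onset.
Putting it together: jed.hx.sem.
Syllable 1 is /jed/ with coda /d/, so it is closed.

closed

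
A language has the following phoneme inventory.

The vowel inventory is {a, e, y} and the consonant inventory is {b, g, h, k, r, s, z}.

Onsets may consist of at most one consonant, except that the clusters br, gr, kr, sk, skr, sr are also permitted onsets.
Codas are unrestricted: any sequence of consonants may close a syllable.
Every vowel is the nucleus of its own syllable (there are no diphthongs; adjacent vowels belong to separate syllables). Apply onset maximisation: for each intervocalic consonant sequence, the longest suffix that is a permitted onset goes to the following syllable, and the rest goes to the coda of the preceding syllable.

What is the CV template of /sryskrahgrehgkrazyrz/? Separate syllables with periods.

CCV.CCCVC.CCVCC.CCV.CVCC

The vowels are y, a, e, a, y — 5 nuclei, so 5 syllables.
σ1/σ2 boundary: /skr/ — entire cluster is a permitted onset → onset /skr/, coda ∅.
σ2/σ3 boundary: /hgr/; trying suffixes from longest down, /gr/ is the first permitted one, so coda /h/ | onset /gr/.
σ3/σ4 boundary: cluster /hgkr/ — the longest permitted-onset suffix is /kr/; onset = /kr/, preceding coda = /hg/.
σ4/σ5 boundary: /z/ → onset of the next syllable (single consonants are always licit onsets).
Syllabification: sry.skrah.grehg.kra.zyrz.
Mapping each syllable to C/V: /sry/ → CCV, /skrah/ → CCCVC, /grehg/ → CCVCC, /kra/ → CCV, /zyrz/ → CVCC.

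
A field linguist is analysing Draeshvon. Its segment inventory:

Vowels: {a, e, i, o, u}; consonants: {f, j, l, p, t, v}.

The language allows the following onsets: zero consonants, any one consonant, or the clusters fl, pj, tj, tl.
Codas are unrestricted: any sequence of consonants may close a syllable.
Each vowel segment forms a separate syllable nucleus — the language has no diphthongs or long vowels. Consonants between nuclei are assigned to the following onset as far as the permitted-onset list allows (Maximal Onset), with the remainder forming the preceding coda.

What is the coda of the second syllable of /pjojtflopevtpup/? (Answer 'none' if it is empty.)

Nuclei (vowels): o, o, e, u → 4 syllables.
Between /o/ (V1) and /o/ (V2): /jtfl/ — longest licit onset from the right is /fl/, leaving /jt/ as coda.
Between /o/ (V2) and /e/ (V3): /p/ is a single consonant, so it becomes the next onset.
Between /e/ (V3) and /u/ (V4): /vtp/ splits as /vt/ + /p/ (/p/ is the longest suffix that is a licit onset).
Putting it together: pjojt.flo.pevt.pup.
Syllable 2 is /flo/: onset /fl/, nucleus /o/, coda ∅.

none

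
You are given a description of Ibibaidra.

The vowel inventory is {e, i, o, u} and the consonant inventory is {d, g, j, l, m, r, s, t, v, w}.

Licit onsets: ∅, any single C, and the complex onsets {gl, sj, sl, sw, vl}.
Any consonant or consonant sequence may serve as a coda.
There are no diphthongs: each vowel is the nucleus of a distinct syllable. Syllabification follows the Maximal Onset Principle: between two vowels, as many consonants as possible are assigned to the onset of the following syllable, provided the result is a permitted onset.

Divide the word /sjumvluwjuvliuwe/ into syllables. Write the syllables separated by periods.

Vowels present: u, u, u, i, u, e; each is a nucleus, giving 6 syllables.
/u…u/ gap (V1→V2): cluster /mvl/ — the longest permitted-onset suffix is /vl/; onset = /vl/, preceding coda = /m/.
/u…u/ gap (V2→V3): /wj/ — longest licit onset from the right is /j/, leaving /w/ as coda.
/u…i/ gap (V3→V4): /vl/ — entire cluster is a permitted onset → onset /vl/, coda ∅.
/i…u/ gap (V4→V5): no consonants, so the boundary falls immediately after /i/.
/u…e/ gap (V5→V6): /w/ is a single consonant, so it becomes the next onset.

sjum.vluw.ju.vli.u.we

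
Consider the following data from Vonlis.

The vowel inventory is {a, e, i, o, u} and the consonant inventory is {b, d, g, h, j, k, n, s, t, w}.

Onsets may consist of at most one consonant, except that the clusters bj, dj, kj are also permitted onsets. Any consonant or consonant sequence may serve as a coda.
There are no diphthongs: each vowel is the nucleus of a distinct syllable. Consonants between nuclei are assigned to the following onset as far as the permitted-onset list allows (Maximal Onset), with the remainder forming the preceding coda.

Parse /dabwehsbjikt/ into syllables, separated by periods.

Nuclei (vowels): a, e, i → 3 syllables.
/a…e/ gap (V1→V2): /bw/; trying suffixes from longest down, /w/ is the first permitted one, so coda /b/ | onset /w/.
/e…i/ gap (V2→V3): /hsbj/ — longest licit onset from the right is /bj/, leaving /hs/ as coda.

dab.wehs.bjikt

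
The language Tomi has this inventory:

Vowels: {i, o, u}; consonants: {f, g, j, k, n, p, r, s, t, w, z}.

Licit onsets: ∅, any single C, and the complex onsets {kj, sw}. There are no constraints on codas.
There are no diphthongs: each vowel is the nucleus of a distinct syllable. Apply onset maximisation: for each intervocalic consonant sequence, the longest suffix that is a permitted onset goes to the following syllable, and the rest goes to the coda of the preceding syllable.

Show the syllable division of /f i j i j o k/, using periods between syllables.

Vowels present: i, i, o; each is a nucleus, giving 3 syllables.
V1 /i/ – V2 /i/: just /j/ — single C goes to the following onset.
V2 /i/ – V3 /o/: /j/ is a single consonant, so it becomes the next onset.

fi.ji.jok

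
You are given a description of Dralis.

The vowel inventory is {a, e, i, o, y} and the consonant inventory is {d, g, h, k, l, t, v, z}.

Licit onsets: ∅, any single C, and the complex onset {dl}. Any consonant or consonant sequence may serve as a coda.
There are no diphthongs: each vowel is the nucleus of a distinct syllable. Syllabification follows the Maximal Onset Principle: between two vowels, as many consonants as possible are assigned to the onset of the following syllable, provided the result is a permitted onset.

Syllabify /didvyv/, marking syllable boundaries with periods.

did.vyv

The vowels are i, y — 2 nuclei, so 2 syllables.
/i…y/ gap (V1→V2): cluster /dv/ — the longest permitted-onset suffix is /v/; onset = /v/, preceding coda = /d/.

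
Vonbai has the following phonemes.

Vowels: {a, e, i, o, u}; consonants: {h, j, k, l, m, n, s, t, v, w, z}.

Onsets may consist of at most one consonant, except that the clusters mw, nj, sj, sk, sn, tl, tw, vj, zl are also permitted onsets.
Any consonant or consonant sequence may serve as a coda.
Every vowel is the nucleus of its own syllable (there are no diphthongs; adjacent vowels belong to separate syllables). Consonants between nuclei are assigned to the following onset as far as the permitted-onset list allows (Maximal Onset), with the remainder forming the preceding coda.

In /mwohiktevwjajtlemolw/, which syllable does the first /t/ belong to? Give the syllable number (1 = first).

Vowels present: o, i, e, a, e, o; each is a nucleus, giving 6 syllables.
σ1/σ2 boundary: /h/ → onset of the next syllable (single consonants are always licit onsets).
σ2/σ3 boundary: /kt/ splits as /k/ + /t/ (/t/ is the longest suffix that is a licit onset).
σ3/σ4 boundary: /vwj/; trying suffixes from longest down, /j/ is the first permitted one, so coda /vw/ | onset /j/.
σ4/σ5 boundary: cluster /jtl/ — the longest permitted-onset suffix is /tl/; onset = /tl/, preceding coda = /j/.
σ5/σ6 boundary: just /m/ — single C goes to the following onset.
So the parse is mwo.hik.tevw.jaj.tle.molw.
The first /t/ is in the onset of syllable 3 (/tevw/).

3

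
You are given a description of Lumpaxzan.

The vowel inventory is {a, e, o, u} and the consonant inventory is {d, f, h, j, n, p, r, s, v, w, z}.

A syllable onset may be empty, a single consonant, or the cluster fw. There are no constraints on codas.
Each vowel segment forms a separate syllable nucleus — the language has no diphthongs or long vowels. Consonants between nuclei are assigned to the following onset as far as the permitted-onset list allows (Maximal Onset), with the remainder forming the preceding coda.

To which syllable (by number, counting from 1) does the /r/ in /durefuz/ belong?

Vowels present: u, e, u; each is a nucleus, giving 3 syllables.
/u…e/ gap (V1→V2): just /r/ — single C goes to the following onset.
/e…u/ gap (V2→V3): just /f/ — single C goes to the following onset.
Result: du.re.fuz.
The /r/ is in the onset of syllable 2 (/re/).

2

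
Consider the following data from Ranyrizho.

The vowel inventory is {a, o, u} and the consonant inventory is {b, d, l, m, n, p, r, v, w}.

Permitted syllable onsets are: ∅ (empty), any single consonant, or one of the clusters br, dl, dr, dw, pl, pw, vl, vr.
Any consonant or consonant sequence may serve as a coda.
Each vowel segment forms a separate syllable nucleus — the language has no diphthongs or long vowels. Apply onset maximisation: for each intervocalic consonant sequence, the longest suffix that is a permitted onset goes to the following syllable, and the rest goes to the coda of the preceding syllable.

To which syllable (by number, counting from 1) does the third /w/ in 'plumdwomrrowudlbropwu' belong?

Nuclei (vowels): u, o, o, u, o, u → 6 syllables.
Between /u/ (V1) and /o/ (V2): /mdw/ splits as /m/ + /dw/ (/dw/ is the longest suffix that is a licit onset).
Between /o/ (V2) and /o/ (V3): /mrr/ — longest licit onset from the right is /r/, leaving /mr/ as coda.
Between /o/ (V3) and /u/ (V4): just /w/ — single C goes to the following onset.
Between /u/ (V4) and /o/ (V5): cluster /dlbr/ — the longest permitted-onset suffix is /br/; onset = /br/, preceding coda = /dl/.
Between /o/ (V5) and /u/ (V6): /pw/ is a licit onset in full, so it all attaches to the next syllable.
Syllabification: plum.dwomr.ro.wudl.bro.pwu.
The third /w/ is in the onset of syllable 6 (/pwu/).

6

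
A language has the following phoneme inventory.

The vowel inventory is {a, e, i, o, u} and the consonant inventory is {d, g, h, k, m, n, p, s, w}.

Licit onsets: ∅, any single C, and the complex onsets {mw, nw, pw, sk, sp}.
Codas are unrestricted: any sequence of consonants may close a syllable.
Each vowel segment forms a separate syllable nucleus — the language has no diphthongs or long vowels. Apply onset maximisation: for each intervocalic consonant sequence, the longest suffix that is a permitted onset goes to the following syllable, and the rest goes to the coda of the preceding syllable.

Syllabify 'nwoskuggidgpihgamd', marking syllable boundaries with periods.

nwo.skug.gidg.pih.gamd

Nuclei (vowels): o, u, i, i, a → 5 syllables.
σ1/σ2 boundary: cluster /sk/ — /sk/ is itself a permitted onset, so the whole cluster goes right; preceding coda = ∅.
σ2/σ3 boundary: /gg/ — longest licit onset from the right is /g/, leaving /g/ as coda.
σ3/σ4 boundary: /dgp/ — longest licit onset from the right is /p/, leaving /dg/ as coda.
σ4/σ5 boundary: /hg/ — longest licit onset from the right is /g/, leaving /h/ as coda.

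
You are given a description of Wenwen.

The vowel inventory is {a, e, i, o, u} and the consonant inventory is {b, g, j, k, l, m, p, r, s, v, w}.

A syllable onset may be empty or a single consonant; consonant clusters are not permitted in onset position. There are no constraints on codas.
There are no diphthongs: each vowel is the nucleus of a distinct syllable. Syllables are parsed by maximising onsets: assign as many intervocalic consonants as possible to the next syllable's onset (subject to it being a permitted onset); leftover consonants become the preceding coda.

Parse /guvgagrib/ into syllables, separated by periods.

guv.gag.rib

Vowels present: u, a, i; each is a nucleus, giving 3 syllables.
σ1/σ2 boundary: /vg/ splits as /v/ + /g/ (/g/ is the longest suffix that is a licit onset).
σ2/σ3 boundary: /gr/ splits as /g/ + /r/ (/r/ is the longest suffix that is a licit onset).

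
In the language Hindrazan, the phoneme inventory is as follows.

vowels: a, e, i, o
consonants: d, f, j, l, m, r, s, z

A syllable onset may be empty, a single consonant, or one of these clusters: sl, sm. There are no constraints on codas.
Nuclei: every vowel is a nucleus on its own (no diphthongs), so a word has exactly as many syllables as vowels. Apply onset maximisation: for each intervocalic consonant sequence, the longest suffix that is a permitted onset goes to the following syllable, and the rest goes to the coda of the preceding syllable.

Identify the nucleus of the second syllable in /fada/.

a

The vowels are a, a — 2 nuclei, so 2 syllables.
The second nucleus (vowel 2 from the left) is /a/.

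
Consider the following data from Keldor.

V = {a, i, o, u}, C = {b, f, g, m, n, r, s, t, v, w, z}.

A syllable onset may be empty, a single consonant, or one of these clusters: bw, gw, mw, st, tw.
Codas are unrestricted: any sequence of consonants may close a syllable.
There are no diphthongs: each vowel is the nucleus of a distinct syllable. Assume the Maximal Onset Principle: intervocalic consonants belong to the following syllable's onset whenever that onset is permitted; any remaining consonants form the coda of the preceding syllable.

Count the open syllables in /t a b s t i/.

1

Nuclei (vowels): a, i → 2 syllables.
V1 /a/ – V2 /i/: /bst/ splits as /b/ + /st/ (/st/ is the longest suffix that is a licit onset).
So the parse is tab.sti.
Classifying each syllable: /tab/ (closed), /sti/ (open).
Open syllables: 1.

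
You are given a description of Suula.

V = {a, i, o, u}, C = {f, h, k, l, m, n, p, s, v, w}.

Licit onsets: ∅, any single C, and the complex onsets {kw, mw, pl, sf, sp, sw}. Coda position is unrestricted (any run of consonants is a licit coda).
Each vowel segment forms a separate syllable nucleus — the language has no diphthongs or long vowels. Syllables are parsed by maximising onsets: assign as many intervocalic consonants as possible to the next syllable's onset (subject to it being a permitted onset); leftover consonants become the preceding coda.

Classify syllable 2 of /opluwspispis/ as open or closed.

The vowels are o, u, i, i — 4 nuclei, so 4 syllables.
V1 /o/ – V2 /u/: /pl/ — entire cluster is a permitted onset → onset /pl/, coda ∅.
V2 /u/ – V3 /i/: /wsp/ splits as /w/ + /sp/ (/sp/ is the longest suffix that is a licit onset).
V3 /i/ – V4 /i/: /sp/ — entire cluster is a permitted onset → onset /sp/, coda ∅.
So the parse is o.pluw.spi.spis.
Syllable 2 is /pluw/ with coda /w/, so it is closed.

closed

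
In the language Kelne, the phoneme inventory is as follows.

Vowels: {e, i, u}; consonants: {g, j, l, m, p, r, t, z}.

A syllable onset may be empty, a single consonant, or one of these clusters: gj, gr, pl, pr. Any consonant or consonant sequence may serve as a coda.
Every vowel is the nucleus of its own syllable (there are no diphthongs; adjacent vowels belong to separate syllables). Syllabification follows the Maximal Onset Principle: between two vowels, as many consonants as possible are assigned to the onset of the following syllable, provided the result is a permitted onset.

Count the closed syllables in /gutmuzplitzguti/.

Vowels present: u, u, i, u, i; each is a nucleus, giving 5 syllables.
σ1/σ2 boundary: /tm/ — longest licit onset from the right is /m/, leaving /t/ as coda.
σ2/σ3 boundary: cluster /zpl/ — the longest permitted-onset suffix is /pl/; onset = /pl/, preceding coda = /z/.
σ3/σ4 boundary: cluster /tzg/ — the longest permitted-onset suffix is /g/; onset = /g/, preceding coda = /tz/.
σ4/σ5 boundary: /t/ → onset of the next syllable (single consonants are always licit onsets).
So the parse is gut.muz.plitz.gu.ti.
Classifying each syllable: /gut/ (closed), /muz/ (closed), /plitz/ (closed), /gu/ (open), /ti/ (open).
Closed syllables: 3.

3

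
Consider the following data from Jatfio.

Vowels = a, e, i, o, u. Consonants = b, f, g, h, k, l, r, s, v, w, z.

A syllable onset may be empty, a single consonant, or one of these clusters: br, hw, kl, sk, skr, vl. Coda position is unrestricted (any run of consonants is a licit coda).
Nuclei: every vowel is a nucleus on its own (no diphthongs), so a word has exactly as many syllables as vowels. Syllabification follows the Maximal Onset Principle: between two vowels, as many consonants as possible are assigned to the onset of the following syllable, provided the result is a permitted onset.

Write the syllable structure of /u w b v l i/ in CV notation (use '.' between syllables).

Nuclei (vowels): u, i → 2 syllables.
Between /u/ (V1) and /i/ (V2): /wbvl/; trying suffixes from longest down, /vl/ is the first permitted one, so coda /wb/ | onset /vl/.
So the parse is uwb.vli.
Mapping each syllable to C/V: /uwb/ → VCC, /vli/ → CCV.

VCC.CCV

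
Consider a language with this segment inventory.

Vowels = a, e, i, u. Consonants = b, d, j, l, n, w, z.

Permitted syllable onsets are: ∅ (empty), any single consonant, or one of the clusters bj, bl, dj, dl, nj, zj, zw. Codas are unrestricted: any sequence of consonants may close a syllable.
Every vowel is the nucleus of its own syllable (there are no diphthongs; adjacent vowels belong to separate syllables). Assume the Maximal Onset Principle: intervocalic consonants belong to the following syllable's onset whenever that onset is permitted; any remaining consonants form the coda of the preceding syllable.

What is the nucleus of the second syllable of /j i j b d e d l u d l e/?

e

The vowels are i, e, u, e — 4 nuclei, so 4 syllables.
The second nucleus (vowel 2 from the left) is /e/.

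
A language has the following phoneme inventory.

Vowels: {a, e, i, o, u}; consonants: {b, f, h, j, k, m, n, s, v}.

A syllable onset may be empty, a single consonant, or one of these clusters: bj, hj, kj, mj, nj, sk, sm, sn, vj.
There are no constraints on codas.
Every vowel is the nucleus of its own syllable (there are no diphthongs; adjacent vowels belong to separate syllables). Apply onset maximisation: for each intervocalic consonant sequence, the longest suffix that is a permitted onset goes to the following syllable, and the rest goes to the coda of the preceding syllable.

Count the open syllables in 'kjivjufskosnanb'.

2

Vowels present: i, u, o, a; each is a nucleus, giving 4 syllables.
V1 /i/ – V2 /u/: cluster /vj/ — /vj/ is itself a permitted onset, so the whole cluster goes right; preceding coda = ∅.
V2 /u/ – V3 /o/: /fsk/ — longest licit onset from the right is /sk/, leaving /f/ as coda.
V3 /o/ – V4 /a/: /sn/ — entire cluster is a permitted onset → onset /sn/, coda ∅.
Result: kji.vjuf.sko.snanb.
Classifying each syllable: /kji/ (open), /vjuf/ (closed), /sko/ (open), /snanb/ (closed).
Open syllables: 2.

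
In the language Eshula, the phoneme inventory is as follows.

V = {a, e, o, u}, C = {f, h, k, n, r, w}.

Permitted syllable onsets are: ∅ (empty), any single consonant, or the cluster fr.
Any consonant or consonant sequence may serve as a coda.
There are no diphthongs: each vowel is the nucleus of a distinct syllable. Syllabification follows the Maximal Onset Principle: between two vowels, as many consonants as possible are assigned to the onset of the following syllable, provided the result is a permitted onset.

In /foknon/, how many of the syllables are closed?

Vowels present: o, o; each is a nucleus, giving 2 syllables.
Between /o/ (V1) and /o/ (V2): cluster /kn/ — the longest permitted-onset suffix is /n/; onset = /n/, preceding coda = /k/.
Result: fok.non.
Classifying each syllable: /fok/ (closed), /non/ (closed).
Closed syllables: 2.

2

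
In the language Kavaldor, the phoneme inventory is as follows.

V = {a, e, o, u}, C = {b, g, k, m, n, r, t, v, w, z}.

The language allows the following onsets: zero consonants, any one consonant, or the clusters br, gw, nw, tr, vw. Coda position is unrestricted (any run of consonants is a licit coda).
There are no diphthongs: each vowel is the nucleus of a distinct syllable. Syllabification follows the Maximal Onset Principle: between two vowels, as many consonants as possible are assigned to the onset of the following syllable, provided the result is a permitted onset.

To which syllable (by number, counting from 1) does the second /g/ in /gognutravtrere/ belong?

1

Nuclei (vowels): o, u, a, e, e → 5 syllables.
Between /o/ (V1) and /u/ (V2): /gn/; trying suffixes from longest down, /n/ is the first permitted one, so coda /g/ | onset /n/.
Between /u/ (V2) and /a/ (V3): cluster /tr/ — /tr/ is itself a permitted onset, so the whole cluster goes right; preceding coda = ∅.
Between /a/ (V3) and /e/ (V4): /vtr/ splits as /v/ + /tr/ (/tr/ is the longest suffix that is a licit onset).
Between /e/ (V4) and /e/ (V5): /r/ → onset of the next syllable (single consonants are always licit onsets).
Syllabification: gog.nu.trav.tre.re.
The second /g/ is in the coda of syllable 1 (/gog/).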